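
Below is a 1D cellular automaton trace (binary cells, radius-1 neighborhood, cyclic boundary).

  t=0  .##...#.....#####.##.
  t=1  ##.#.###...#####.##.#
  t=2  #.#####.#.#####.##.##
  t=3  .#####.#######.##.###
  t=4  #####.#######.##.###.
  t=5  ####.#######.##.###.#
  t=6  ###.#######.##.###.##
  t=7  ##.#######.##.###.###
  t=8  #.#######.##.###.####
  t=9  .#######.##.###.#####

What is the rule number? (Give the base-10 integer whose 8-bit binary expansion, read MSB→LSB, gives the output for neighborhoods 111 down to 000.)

  nb ###: next=#  (t=0,i=13, bit7=1)
  nb ##.: next=.  (t=0,i=2, bit6=0)
  nb #.#: next=#  (t=0,i=17, bit5=1)
  nb #..: next=#  (t=0,i=3, bit4=1)
  nb .##: next=#  (t=0,i=1, bit3=1)
  nb .#.: next=#  (t=0,i=6, bit2=1)
  nb ..#: next=#  (t=0,i=0, bit1=1)
  nb ...: next=.  (t=0,i=4, bit0=0)
  bits 10111110 = 190

190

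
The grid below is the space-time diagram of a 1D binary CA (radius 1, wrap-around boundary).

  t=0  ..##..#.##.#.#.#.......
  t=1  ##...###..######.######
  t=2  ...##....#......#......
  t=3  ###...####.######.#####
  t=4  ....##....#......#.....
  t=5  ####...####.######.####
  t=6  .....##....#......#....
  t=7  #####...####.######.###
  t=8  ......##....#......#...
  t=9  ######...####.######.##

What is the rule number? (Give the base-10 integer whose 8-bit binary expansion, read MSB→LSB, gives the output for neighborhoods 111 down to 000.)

39

  nb ###: next=.  (t=1,i=0, bit7=0)
  nb ##.: next=.  (t=0,i=3, bit6=0)
  nb #.#: next=#  (t=0,i=7, bit5=1)
  nb #..: next=.  (t=0,i=4, bit4=0)
  nb .##: next=.  (t=0,i=2, bit3=0)
  nb .#.: next=#  (t=0,i=6, bit2=1)
  nb ..#: next=#  (t=0,i=1, bit1=1)
  nb ...: next=#  (t=0,i=0, bit0=1)
  bits 00100111 = 39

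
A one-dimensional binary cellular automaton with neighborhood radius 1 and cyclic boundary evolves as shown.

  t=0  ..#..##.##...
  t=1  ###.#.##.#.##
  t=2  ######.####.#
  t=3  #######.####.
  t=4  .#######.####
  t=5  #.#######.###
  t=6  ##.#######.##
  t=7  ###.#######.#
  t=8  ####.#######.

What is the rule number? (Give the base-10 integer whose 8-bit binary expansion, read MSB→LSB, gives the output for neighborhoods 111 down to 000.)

231

  ###|#  b7=1 t=1,i=0
  ##.|#  b6=1 t=0,i=6
  #.#|#  b5=1 t=0,i=7
  #..|.  b4=0 t=0,i=3
  .##|.  b3=0 t=0,i=5
  .#.|#  b2=1 t=0,i=2
  ..#|#  b1=1 t=0,i=1
  ...|#  b0=1 t=0,i=0
  bits 11100111 = 231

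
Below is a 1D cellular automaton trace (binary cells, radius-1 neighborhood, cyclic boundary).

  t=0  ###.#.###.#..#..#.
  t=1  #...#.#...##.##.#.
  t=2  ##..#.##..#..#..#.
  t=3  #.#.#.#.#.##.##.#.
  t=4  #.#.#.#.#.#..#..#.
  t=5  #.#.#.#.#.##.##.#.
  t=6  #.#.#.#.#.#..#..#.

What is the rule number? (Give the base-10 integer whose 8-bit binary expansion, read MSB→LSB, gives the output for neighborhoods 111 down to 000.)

  ### -> .   bit 7 = 0  t=0,i=1
  ##. -> .   bit 6 = 0  t=0,i=2
  #.# -> .   bit 5 = 0  t=0,i=3
  #.. -> #   bit 4 = 1  t=0,i=11
  .## -> #   bit 3 = 1  t=0,i=0
  .#. -> #   bit 2 = 1  t=0,i=4
  ..# -> .   bit 1 = 0  t=0,i=12
  ... -> .   bit 0 = 0  t=1,i=2
  bits 00011100 = 28

28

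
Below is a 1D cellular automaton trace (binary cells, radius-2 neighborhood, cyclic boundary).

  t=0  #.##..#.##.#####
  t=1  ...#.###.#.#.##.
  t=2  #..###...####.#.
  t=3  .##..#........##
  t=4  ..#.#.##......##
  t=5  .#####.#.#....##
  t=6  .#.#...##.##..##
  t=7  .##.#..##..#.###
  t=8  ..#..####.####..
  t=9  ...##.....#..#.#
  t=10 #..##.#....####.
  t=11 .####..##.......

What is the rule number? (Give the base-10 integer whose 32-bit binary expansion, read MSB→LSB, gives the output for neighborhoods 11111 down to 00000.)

2427273056

  [31] ##### => #  t=0,i=13
  [30] ####. => .  t=0,i=15
  [29] ###.# => .  t=0,i=0
  [28] ###.. => #  t=2,i=5
  [27] ##.## => .  t=0,i=1
  [26] ##.#. => .  t=1,i=8
  [25] ##..# => .  t=0,i=4
  [24] ##... => .  t=1,i=15
  [23] #.### => #  t=0,i=11
  [22] #.##. => .  t=0,i=2
  [21] #.#.# => #  t=1,i=9
  [20] #.#.. => .  t=2,i=0
  [19] #..## => #  t=2,i=2
  [18] #..#. => #  t=0,i=5
  [17] #...# => .  t=2,i=7
  [16] #.... => #  t=1,i=0
  [15] .#### => .  t=0,i=12
  [14] .###. => .  t=1,i=6
  [13] .##.# => #  t=0,i=9
  [12] .##.. => #  t=0,i=3
  [11] .#.## => #  t=0,i=7
  [10] .#.#. => #  t=1,i=10
  [9] .#..# => #  t=2,i=1
  [8] .#... => #  t=3,i=6
  [7] ..### => .  t=2,i=3
  [6] ..##. => #  t=3,i=14
  [5] ..#.# => #  t=0,i=6
  [4] ..#.. => .  t=3,i=5
  [3] ...## => .  t=2,i=8
  [2] ...#. => .  t=1,i=2
  [1] ....# => .  t=1,i=1
  [0] ..... => .  t=3,i=8
  bits 10010000101011010011111101100000 = 2427273056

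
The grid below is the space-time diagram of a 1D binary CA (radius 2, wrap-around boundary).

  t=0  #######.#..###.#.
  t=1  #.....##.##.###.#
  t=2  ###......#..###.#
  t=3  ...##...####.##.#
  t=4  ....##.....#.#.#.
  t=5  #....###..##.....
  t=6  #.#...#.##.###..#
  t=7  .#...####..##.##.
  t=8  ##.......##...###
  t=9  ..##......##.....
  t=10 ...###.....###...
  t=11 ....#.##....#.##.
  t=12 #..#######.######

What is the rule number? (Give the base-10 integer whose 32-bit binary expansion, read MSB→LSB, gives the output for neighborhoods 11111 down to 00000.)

  nb #####: next=.  (t=0,i=2, bit31=0)
  nb ####.: next=.  (t=0,i=5, bit30=0)
  nb ###.#: next=#  (t=0,i=6, bit29=1)
  nb ###..: next=.  (t=2,i=2, bit28=0)
  nb ##.##: next=.  (t=1,i=8, bit27=0)
  nb ##.#.: next=#  (t=0,i=7, bit26=1)
  nb ##..#: next=#  (t=5,i=8, bit25=1)
  nb ##...: next=#  (t=1,i=1, bit24=1)
  nb #.###: next=#  (t=0,i=0, bit23=1)
  nb #.##.: next=#  (t=1,i=9, bit22=1)
  nb #.#.#: next=.  (t=0,i=15, bit21=0)
  nb #.#..: next=.  (t=0,i=8, bit20=0)
  nb #..##: next=#  (t=0,i=10, bit19=1)
  nb #..#.: next=#  (t=7,i=0, bit18=1)
  nb #...#: next=.  (t=3,i=1, bit17=0)
  nb #....: next=#  (t=1,i=2, bit16=1)
  nb .####: next=.  (t=0,i=1, bit15=0)
  nb .###.: next=#  (t=0,i=12, bit14=1)
  nb .##.#: next=.  (t=1,i=7, bit13=0)
  nb .##..: next=#  (t=1,i=0, bit12=1)
  nb .#.##: next=#  (t=0,i=16, bit11=1)
  nb .#.#.: next=.  (t=4,i=12, bit10=0)
  nb .#..#: next=#  (t=0,i=9, bit9=1)
  nb .#...: next=.  (t=3,i=0, bit8=0)
  nb ..###: next=.  (t=0,i=11, bit7=0)
  nb ..##.: next=.  (t=1,i=6, bit6=0)
  nb ..#.#: next=#  (t=4,i=11, bit5=1)
  nb ..#..: next=#  (t=2,i=9, bit4=1)
  nb ...##: next=.  (t=1,i=5, bit3=0)
  nb ...#.: next=#  (t=2,i=8, bit2=1)
  nb ....#: next=.  (t=1,i=4, bit1=0)
  nb .....: next=.  (t=1,i=3, bit0=0)
  bits 00100111110011010101101000110100 = 667769396

667769396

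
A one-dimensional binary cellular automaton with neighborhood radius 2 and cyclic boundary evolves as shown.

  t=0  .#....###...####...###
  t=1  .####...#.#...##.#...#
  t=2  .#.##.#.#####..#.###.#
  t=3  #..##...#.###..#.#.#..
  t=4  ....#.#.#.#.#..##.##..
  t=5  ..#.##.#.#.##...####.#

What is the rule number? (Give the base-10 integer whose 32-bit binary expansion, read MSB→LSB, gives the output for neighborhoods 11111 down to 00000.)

4174591266

  [31] ##### => #  t=2,i=10
  [30] ####. => #  t=0,i=14
  [29] ###.# => #  t=0,i=21
  [28] ###.. => #  t=0,i=8
  [27] ##.## => #  t=4,i=17
  [26] ##.#. => .  t=0,i=0
  [25] ##..# => .  t=2,i=13
  [24] ##... => .  t=0,i=9
  [23] #.### => #  t=1,i=1
  [22] #.##. => #  t=2,i=3
  [21] #.#.# => .  t=2,i=1
  [20] #.#.. => #  t=0,i=1
  [19] #..## => .  t=3,i=2
  [18] #..#. => .  t=2,i=14
  [17] #...# => #  t=0,i=10
  [16] #.... => #  t=0,i=3
  [15] .#### => .  t=0,i=13
  [14] .###. => .  t=0,i=7
  [13] .##.# => #  t=1,i=15
  [12] .##.. => #  t=3,i=4
  [11] .#.## => .  t=1,i=0
  [10] .#.#. => #  t=1,i=9
  [9] .#..# => .  t=3,i=1
  [8] .#... => #  t=0,i=2
  [7] ..### => .  t=0,i=6
  [6] ..##. => .  t=1,i=14
  [5] ..#.# => #  t=1,i=8
  [4] ..#.. => .  t=3,i=0
  [3] ...## => .  t=0,i=5
  [2] ...#. => .  t=1,i=7
  [1] ....# => #  t=0,i=4
  [0] ..... => .  t=4,i=0
  bits 11111000110100110011010100100010 = 4174591266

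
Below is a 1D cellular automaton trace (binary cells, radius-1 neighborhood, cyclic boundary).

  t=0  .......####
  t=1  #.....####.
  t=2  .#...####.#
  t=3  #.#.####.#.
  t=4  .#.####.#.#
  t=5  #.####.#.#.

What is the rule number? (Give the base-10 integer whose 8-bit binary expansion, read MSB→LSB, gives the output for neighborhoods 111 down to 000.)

186

  ### -> #   bit 7 = 1  t=0,i=8
  ##. -> .   bit 6 = 0  t=0,i=10
  #.# -> #   bit 5 = 1  t=1,i=10
  #.. -> #   bit 4 = 1  t=0,i=0
  .## -> #   bit 3 = 1  t=0,i=7
  .#. -> .   bit 2 = 0  t=1,i=0
  ..# -> #   bit 1 = 1  t=0,i=6
  ... -> .   bit 0 = 0  t=0,i=1
  bits 10111010 = 186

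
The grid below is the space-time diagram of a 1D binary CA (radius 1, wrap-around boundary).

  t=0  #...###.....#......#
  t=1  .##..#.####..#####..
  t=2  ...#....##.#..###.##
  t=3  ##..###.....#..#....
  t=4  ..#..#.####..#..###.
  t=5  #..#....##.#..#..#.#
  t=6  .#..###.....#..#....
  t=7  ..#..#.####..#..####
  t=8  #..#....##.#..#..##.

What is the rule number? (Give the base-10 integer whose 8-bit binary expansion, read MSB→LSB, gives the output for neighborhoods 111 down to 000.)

  ###|#  b7=1 t=0,i=5
  ##.|.  b6=0 t=0,i=0
  #.#|.  b5=0 t=1,i=6
  #..|#  b4=1 t=0,i=1
  .##|.  b3=0 t=0,i=4
  .#.|.  b2=0 t=0,i=12
  ..#|.  b1=0 t=0,i=3
  ...|#  b0=1 t=0,i=2
  bits 10010001 = 145

145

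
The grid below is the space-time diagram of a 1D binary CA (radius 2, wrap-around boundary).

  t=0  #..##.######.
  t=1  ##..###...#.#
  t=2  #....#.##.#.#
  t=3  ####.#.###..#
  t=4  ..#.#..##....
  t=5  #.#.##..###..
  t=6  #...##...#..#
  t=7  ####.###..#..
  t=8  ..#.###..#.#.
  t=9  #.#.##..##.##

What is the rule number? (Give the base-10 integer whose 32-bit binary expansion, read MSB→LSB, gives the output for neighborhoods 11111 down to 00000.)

  #####|.  b31=0 t=0,i=8
  ####.|#  b30=1 t=0,i=10
  ###.#|.  b29=0 t=0,i=11
  ###..|.  b28=0 t=1,i=1
  ##.##|#  b27=1 t=0,i=5
  ##.#.|#  b26=1 t=0,i=12
  ##..#|.  b25=0 t=1,i=2
  ##...|#  b24=1 t=1,i=7
  #.###|#  b23=1 t=0,i=6
  #.##.|#  b22=1 t=2,i=7
  #.#.#|.  b21=0 t=2,i=10
  #.#..|#  b20=1 t=0,i=0
  #..##|.  b19=0 t=0,i=2
  #..#.|#  b18=1 t=5,i=12
  #...#|#  b17=1 t=1,i=8
  #....|#  b16=1 t=2,i=2
  .####|.  b15=0 t=0,i=7
  .###.|#  b14=1 t=1,i=0
  .##.#|#  b13=1 t=0,i=4
  .##..|#  b12=1 t=2,i=0
  .#.##|.  b11=0 t=1,i=11
  .#.#.|.  b10=0 t=4,i=3
  .#..#|#  b9=1 t=0,i=1
  .#...|#  b8=1 t=8,i=12
  ..###|.  b7=0 t=1,i=4
  ..##.|.  b6=0 t=0,i=3
  ..#.#|#  b5=1 t=1,i=10
  ..#..|.  b4=0 t=6,i=9
  ...##|#  b3=1 t=6,i=3
  ...#.|.  b2=0 t=1,i=9
  ....#|#  b1=1 t=2,i=3
  .....|.  b0=0 t=4,i=11
  bits 01001101110101110111001100101010 = 1305965354

1305965354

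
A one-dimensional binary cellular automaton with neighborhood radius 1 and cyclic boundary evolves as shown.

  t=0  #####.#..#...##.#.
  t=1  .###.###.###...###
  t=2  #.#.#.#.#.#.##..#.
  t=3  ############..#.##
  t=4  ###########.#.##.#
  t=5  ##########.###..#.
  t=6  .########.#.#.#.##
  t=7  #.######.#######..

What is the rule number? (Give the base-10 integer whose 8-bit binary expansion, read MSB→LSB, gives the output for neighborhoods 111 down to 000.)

181

  [7] ### => #  t=0,i=1
  [6] ##. => .  t=0,i=4
  [5] #.# => #  t=0,i=5
  [4] #.. => #  t=0,i=7
  [3] .## => .  t=0,i=0
  [2] .#. => #  t=0,i=6
  [1] ..# => .  t=0,i=8
  [0] ... => #  t=0,i=11
  bits 10110101 = 181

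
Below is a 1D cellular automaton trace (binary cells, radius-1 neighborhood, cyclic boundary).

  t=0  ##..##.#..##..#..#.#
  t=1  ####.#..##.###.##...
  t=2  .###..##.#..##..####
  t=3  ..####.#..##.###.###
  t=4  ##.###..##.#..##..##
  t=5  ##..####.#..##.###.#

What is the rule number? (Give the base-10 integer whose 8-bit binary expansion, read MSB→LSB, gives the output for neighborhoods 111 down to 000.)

  nb ###: next=#  (t=0,i=0, bit7=1)
  nb ##.: next=#  (t=0,i=1, bit6=1)
  nb #.#: next=.  (t=0,i=6, bit5=0)
  nb #..: next=#  (t=0,i=2, bit4=1)
  nb .##: next=.  (t=0,i=4, bit3=0)
  nb .#.: next=.  (t=0,i=7, bit2=0)
  nb ..#: next=#  (t=0,i=3, bit1=1)
  nb ...: next=#  (t=1,i=18, bit0=1)
  bits 11010011 = 211

211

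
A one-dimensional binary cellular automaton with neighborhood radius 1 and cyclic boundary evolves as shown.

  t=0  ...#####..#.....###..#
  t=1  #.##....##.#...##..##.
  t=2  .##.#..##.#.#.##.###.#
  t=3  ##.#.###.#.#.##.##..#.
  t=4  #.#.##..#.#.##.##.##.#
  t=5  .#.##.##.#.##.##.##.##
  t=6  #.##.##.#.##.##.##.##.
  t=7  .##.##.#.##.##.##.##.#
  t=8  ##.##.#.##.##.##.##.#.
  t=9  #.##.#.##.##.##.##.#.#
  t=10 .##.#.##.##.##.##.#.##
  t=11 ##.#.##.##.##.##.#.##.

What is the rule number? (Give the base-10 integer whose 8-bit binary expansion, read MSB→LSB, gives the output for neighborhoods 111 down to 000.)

  ### -> .   bit 7 = 0  t=0,i=4
  ##. -> .   bit 6 = 0  t=0,i=7
  #.# -> #   bit 5 = 1  t=1,i=1
  #.. -> #   bit 4 = 1  t=0,i=0
  .## -> #   bit 3 = 1  t=0,i=3
  .#. -> .   bit 2 = 0  t=0,i=10
  ..# -> #   bit 1 = 1  t=0,i=2
  ... -> .   bit 0 = 0  t=0,i=1
  bits 00111010 = 58

58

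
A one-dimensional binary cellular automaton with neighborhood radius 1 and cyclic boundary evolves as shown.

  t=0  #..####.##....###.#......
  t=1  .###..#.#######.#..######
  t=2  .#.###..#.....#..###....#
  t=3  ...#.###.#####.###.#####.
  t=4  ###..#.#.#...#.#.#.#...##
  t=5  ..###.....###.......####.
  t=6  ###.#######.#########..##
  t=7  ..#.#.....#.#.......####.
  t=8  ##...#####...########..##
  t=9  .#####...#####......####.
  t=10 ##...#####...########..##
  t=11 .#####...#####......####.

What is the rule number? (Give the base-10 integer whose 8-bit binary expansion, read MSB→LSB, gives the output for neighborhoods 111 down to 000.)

  [7] ### => .  t=0,i=4
  [6] ##. => #  t=0,i=6
  [5] #.# => .  t=0,i=7
  [4] #.. => #  t=0,i=1
  [3] .## => #  t=0,i=3
  [2] .#. => .  t=0,i=0
  [1] ..# => #  t=0,i=2
  [0] ... => #  t=0,i=11
  bits 01011011 = 91

91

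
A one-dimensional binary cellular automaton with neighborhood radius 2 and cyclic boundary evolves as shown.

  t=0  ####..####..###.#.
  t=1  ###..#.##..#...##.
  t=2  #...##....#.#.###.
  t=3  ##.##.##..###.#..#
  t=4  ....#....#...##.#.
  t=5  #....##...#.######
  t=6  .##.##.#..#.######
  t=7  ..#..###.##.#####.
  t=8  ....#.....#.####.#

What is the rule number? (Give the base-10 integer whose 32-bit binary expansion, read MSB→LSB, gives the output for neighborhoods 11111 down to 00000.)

  #####|#  b31=1 t=5,i=14
  ####.|#  b30=1 t=0,i=2
  ###.#|.  b29=0 t=0,i=14
  ###..|.  b28=0 t=0,i=3
  ##.##|.  b27=0 t=1,i=17
  ##.#.|#  b26=1 t=0,i=15
  ##..#|.  b25=0 t=0,i=4
  ##...|#  b24=1 t=2,i=6
  #.###|#  b23=1 t=0,i=0
  #.##.|.  b22=0 t=1,i=7
  #.#.#|#  b21=1 t=0,i=16
  #.#..|#  b20=1 t=2,i=0
  #..##|#  b19=1 t=0,i=5
  #..#.|#  b18=1 t=1,i=4
  #...#|.  b17=0 t=1,i=13
  #....|#  b16=1 t=2,i=7
  .####|#  b15=1 t=0,i=1
  .###.|.  b14=0 t=0,i=13
  .##.#|#  b13=1 t=1,i=16
  .##..|.  b12=0 t=1,i=8
  .#.##|.  b11=0 t=0,i=17
  .#.#.|#  b10=1 t=2,i=11
  .#..#|.  b9=0 t=3,i=15
  .#...|#  b8=1 t=1,i=12
  ..###|.  b7=0 t=0,i=6
  ..##.|#  b6=1 t=1,i=15
  ..#.#|#  b5=1 t=1,i=5
  ..#..|.  b4=0 t=1,i=11
  ...##|#  b3=1 t=1,i=14
  ...#.|.  b2=0 t=2,i=9
  ....#|.  b1=0 t=2,i=8
  .....|.  b0=0 t=4,i=1
  bits 11000101101111011010010101101000 = 3317540200

3317540200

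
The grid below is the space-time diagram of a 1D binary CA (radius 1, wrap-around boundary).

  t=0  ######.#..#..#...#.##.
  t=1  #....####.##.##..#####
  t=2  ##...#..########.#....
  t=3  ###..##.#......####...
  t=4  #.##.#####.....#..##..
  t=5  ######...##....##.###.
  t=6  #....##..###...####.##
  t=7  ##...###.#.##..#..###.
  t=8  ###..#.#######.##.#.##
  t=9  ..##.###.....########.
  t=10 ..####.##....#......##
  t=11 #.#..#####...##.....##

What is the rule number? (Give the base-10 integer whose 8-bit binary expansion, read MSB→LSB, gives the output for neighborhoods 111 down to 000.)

124

  ###|.  b7=0 t=0,i=1
  ##.|#  b6=1 t=0,i=5
  #.#|#  b5=1 t=0,i=6
  #..|#  b4=1 t=0,i=8
  .##|#  b3=1 t=0,i=0
  .#.|#  b2=1 t=0,i=7
  ..#|.  b1=0 t=0,i=9
  ...|.  b0=0 t=0,i=15
  bits 01111100 = 124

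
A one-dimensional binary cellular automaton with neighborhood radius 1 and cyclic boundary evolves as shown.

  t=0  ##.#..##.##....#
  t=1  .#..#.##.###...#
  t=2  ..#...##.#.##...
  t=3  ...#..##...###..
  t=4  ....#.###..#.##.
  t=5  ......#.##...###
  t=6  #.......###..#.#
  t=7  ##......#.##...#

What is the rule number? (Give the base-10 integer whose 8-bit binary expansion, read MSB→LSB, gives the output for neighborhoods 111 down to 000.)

  nb ###: next=.  (t=0,i=0, bit7=0)
  nb ##.: next=#  (t=0,i=1, bit6=1)
  nb #.#: next=.  (t=0,i=2, bit5=0)
  nb #..: next=#  (t=0,i=4, bit4=1)
  nb .##: next=#  (t=0,i=6, bit3=1)
  nb .#.: next=.  (t=0,i=3, bit2=0)
  nb ..#: next=.  (t=0,i=5, bit1=0)
  nb ...: next=.  (t=0,i=12, bit0=0)
  bits 01011000 = 88

88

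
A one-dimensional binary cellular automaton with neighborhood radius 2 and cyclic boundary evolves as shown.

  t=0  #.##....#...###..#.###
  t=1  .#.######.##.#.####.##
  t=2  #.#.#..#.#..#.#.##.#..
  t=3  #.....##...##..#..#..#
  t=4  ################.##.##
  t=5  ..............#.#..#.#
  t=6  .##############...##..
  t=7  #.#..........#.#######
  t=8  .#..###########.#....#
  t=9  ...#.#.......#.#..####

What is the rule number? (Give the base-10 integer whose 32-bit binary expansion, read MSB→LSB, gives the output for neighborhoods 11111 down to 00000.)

1326438527

  #####|.  b31=0 t=1,i=5
  ####.|#  b30=1 t=0,i=21
  ###.#|.  b29=0 t=0,i=0
  ###..|.  b28=0 t=0,i=14
  ##.##|#  b27=1 t=0,i=1
  ##.#.|#  b26=1 t=1,i=0
  ##..#|#  b25=1 t=0,i=15
  ##...|#  b24=1 t=0,i=4
  #.###|.  b23=0 t=0,i=19
  #.##.|.  b22=0 t=0,i=2
  #.#.#|.  b21=0 t=1,i=1
  #.#..|.  b20=0 t=2,i=4
  #..##|#  b19=1 t=3,i=20
  #..#.|#  b18=1 t=0,i=16
  #...#|#  b17=1 t=0,i=10
  #....|#  b16=1 t=0,i=5
  .####|#  b15=1 t=0,i=20
  .###.|#  b14=1 t=0,i=13
  .##.#|.  b13=0 t=1,i=11
  .##..|#  b12=1 t=0,i=3
  .#.##|#  b11=1 t=0,i=18
  .#.#.|.  b10=0 t=2,i=1
  .#..#|.  b9=0 t=2,i=5
  .#...|.  b8=0 t=0,i=9
  ..###|.  b7=0 t=0,i=12
  ..##.|#  b6=1 t=3,i=6
  ..#.#|#  b5=1 t=0,i=17
  ..#..|#  b4=1 t=0,i=8
  ...##|#  b3=1 t=0,i=11
  ...#.|#  b2=1 t=0,i=7
  ....#|#  b1=1 t=0,i=6
  .....|#  b0=1 t=3,i=3
  bits 01001111000011111101100001111111 = 1326438527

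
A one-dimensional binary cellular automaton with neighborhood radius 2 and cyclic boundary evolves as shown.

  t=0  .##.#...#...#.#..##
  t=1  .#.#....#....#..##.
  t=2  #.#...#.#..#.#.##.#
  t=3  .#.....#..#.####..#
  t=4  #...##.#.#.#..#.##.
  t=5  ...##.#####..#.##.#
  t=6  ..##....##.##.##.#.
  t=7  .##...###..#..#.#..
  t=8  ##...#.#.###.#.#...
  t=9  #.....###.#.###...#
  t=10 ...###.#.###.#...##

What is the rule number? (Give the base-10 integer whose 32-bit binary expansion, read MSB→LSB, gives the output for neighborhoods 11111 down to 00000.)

  nb #####: next=#  (t=5,i=8, bit31=1)
  nb ####.: next=#  (t=3,i=14, bit30=1)
  nb ###.#: next=.  (t=8,i=11, bit29=0)
  nb ###..: next=.  (t=3,i=15, bit28=0)
  nb ##.##: next=.  (t=0,i=0, bit27=0)
  nb ##.#.: next=#  (t=0,i=3, bit26=1)
  nb ##..#: next=#  (t=1,i=18, bit25=1)
  nb ##...: next=.  (t=6,i=4, bit24=0)
  nb #.###: next=.  (t=3,i=12, bit23=0)
  nb #.##.: next=#  (t=0,i=1, bit22=1)
  nb #.#.#: next=#  (t=2,i=13, bit21=1)
  nb #.#..: next=.  (t=0,i=4, bit20=0)
  nb #..##: next=#  (t=0,i=16, bit19=1)
  nb #..#.: next=#  (t=1,i=0, bit18=1)
  nb #...#: next=.  (t=0,i=6, bit17=0)
  nb #....: next=.  (t=1,i=5, bit16=0)
  nb .####: next=.  (t=3,i=13, bit15=0)
  nb .###.: next=#  (t=7,i=7, bit14=1)
  nb .##.#: next=.  (t=0,i=2, bit13=0)
  nb .##..: next=.  (t=1,i=17, bit12=0)
  nb .#.##: next=#  (t=2,i=14, bit11=1)
  nb .#.#.: next=#  (t=0,i=13, bit10=1)
  nb .#..#: next=.  (t=0,i=15, bit9=0)
  nb .#...: next=.  (t=0,i=5, bit8=0)
  nb ..###: next=.  (t=7,i=6, bit7=0)
  nb ..##.: next=#  (t=0,i=17, bit6=1)
  nb ..#.#: next=.  (t=0,i=12, bit5=0)
  nb ..#..: next=#  (t=0,i=8, bit4=1)
  nb ...##: next=#  (t=4,i=3, bit3=1)
  nb ...#.: next=.  (t=0,i=7, bit2=0)
  nb ....#: next=#  (t=1,i=6, bit1=1)
  nb .....: next=#  (t=3,i=4, bit0=1)
  bits 11000110011011000100110001011011 = 3328986203

3328986203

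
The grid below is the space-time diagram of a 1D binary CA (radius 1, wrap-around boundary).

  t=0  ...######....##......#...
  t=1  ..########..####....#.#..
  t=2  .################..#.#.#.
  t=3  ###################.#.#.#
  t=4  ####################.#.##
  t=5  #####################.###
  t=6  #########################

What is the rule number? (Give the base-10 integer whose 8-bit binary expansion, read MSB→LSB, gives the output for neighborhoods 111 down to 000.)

250

  ### -> #   bit 7 = 1  t=0,i=4
  ##. -> #   bit 6 = 1  t=0,i=8
  #.# -> #   bit 5 = 1  t=1,i=21
  #.. -> #   bit 4 = 1  t=0,i=9
  .## -> #   bit 3 = 1  t=0,i=3
  .#. -> .   bit 2 = 0  t=0,i=21
  ..# -> #   bit 1 = 1  t=0,i=2
  ... -> .   bit 0 = 0  t=0,i=0
  bits 11111010 = 250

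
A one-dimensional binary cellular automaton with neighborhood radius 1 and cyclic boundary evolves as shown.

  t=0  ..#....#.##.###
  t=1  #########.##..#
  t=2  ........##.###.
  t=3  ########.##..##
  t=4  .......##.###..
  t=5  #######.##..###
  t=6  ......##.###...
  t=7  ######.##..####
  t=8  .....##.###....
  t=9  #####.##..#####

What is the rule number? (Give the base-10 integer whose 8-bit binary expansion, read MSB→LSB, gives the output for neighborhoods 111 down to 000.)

  [7] ### => .  t=0,i=13
  [6] ##. => #  t=0,i=10
  [5] #.# => #  t=0,i=8
  [4] #.. => #  t=0,i=0
  [3] .## => .  t=0,i=9
  [2] .#. => #  t=0,i=2
  [1] ..# => #  t=0,i=1
  [0] ... => #  t=0,i=4
  bits 01110111 = 119

119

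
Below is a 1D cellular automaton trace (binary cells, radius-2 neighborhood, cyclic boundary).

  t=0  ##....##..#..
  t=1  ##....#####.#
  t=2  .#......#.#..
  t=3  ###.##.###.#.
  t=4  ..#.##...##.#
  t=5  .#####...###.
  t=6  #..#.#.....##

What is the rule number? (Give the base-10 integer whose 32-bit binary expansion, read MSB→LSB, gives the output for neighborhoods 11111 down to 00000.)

  #####|#  b31=1 t=1,i=8
  ####.|.  b30=0 t=1,i=9
  ###.#|#  b29=1 t=1,i=10
  ###..|#  b28=1 t=1,i=1
  ##.##|.  b27=0 t=1,i=11
  ##.#.|#  b26=1 t=3,i=10
  ##..#|#  b25=1 t=0,i=8
  ##...|.  b24=0 t=0,i=2
  #.###|.  b23=0 t=1,i=12
  #.##.|#  b22=1 t=3,i=4
  #.#.#|.  b21=0 t=3,i=11
  #.#..|.  b20=0 t=2,i=10
  #..##|#  b19=1 t=0,i=12
  #..#.|#  b18=1 t=0,i=9
  #...#|.  b17=0 t=2,i=12
  #....|.  b16=0 t=0,i=3
  .####|.  b15=0 t=1,i=7
  .###.|.  b14=0 t=1,i=0
  .##.#|#  b13=1 t=3,i=5
  .##..|#  b12=1 t=0,i=1
  .#.##|#  b11=1 t=3,i=12
  .#.#.|#  b10=1 t=2,i=9
  .#..#|.  b9=0 t=0,i=11
  .#...|#  b8=1 t=2,i=2
  ..###|.  b7=0 t=1,i=6
  ..##.|#  b6=1 t=0,i=0
  ..#.#|#  b5=1 t=2,i=8
  ..#..|#  b4=1 t=0,i=10
  ...##|.  b3=0 t=0,i=5
  ...#.|#  b2=1 t=2,i=0
  ....#|.  b1=0 t=0,i=4
  .....|#  b0=1 t=2,i=4
  bits 10110110010011000011110101110101 = 3058449781

3058449781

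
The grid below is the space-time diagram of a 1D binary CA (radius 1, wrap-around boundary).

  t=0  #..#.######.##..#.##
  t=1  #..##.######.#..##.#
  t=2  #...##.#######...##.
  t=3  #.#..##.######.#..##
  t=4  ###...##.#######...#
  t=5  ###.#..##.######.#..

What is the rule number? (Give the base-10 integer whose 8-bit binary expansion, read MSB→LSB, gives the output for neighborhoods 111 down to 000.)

  ### -> #   bit 7 = 1  t=0,i=6
  ##. -> #   bit 6 = 1  t=0,i=0
  #.# -> #   bit 5 = 1  t=0,i=4
  #.. -> .   bit 4 = 0  t=0,i=1
  .## -> .   bit 3 = 0  t=0,i=5
  .#. -> #   bit 2 = 1  t=0,i=3
  ..# -> .   bit 1 = 0  t=0,i=2
  ... -> #   bit 0 = 1  t=2,i=2
  bits 11100101 = 229

229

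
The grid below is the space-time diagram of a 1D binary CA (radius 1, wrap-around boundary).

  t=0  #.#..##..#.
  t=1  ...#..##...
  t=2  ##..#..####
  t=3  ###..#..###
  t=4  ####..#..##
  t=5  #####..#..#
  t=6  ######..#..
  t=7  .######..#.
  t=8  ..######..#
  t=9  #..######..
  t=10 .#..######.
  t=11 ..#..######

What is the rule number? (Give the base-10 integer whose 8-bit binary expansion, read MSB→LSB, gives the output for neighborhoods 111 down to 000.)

  [7] ### => #  t=2,i=0
  [6] ##. => #  t=0,i=6
  [5] #.# => .  t=0,i=1
  [4] #.. => #  t=0,i=3
  [3] .## => .  t=0,i=5
  [2] .#. => .  t=0,i=0
  [1] ..# => .  t=0,i=4
  [0] ... => #  t=1,i=0
  bits 11010001 = 209

209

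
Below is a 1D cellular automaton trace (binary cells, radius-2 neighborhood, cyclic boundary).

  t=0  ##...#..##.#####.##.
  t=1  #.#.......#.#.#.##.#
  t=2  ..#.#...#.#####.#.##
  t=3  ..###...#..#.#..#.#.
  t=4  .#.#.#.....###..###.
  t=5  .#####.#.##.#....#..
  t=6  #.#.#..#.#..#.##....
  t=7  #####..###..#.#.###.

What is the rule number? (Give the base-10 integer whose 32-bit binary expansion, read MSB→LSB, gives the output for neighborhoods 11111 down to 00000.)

  nb #####: next=.  (t=0,i=13, bit31=0)
  nb ####.: next=#  (t=0,i=14, bit30=1)
  nb ###.#: next=.  (t=0,i=15, bit29=0)
  nb ###..: next=.  (t=3,i=4, bit28=0)
  nb ##.##: next=#  (t=0,i=10, bit27=1)
  nb ##.#.: next=.  (t=1,i=1, bit26=0)
  nb ##..#: next=.  (t=2,i=0, bit25=0)
  nb ##...: next=#  (t=0,i=2, bit24=1)
  nb #.###: next=.  (t=0,i=11, bit23=0)
  nb #.##.: next=#  (t=0,i=0, bit22=1)
  nb #.#.#: next=#  (t=1,i=12, bit21=1)
  nb #.#..: next=#  (t=1,i=2, bit20=1)
  nb #..##: next=.  (t=0,i=7, bit19=0)
  nb #..#.: next=.  (t=2,i=1, bit18=0)
  nb #...#: next=.  (t=0,i=3, bit17=0)
  nb #....: next=#  (t=1,i=4, bit16=1)
  nb .####: next=#  (t=0,i=12, bit15=1)
  nb .###.: next=#  (t=3,i=3, bit14=1)
  nb .##.#: next=.  (t=0,i=9, bit13=0)
  nb .##..: next=.  (t=0,i=1, bit12=0)
  nb .#.##: next=.  (t=1,i=15, bit11=0)
  nb .#.#.: next=#  (t=1,i=11, bit10=1)
  nb .#..#: next=.  (t=0,i=6, bit9=0)
  nb .#...: next=.  (t=1,i=3, bit8=0)
  nb ..###: next=.  (t=3,i=2, bit7=0)
  nb ..##.: next=.  (t=0,i=8, bit6=0)
  nb ..#.#: next=#  (t=1,i=10, bit5=1)
  nb ..#..: next=.  (t=0,i=5, bit4=0)
  nb ...##: next=#  (t=3,i=1, bit3=1)
  nb ...#.: next=.  (t=0,i=4, bit2=0)
  nb ....#: next=#  (t=1,i=8, bit1=1)
  nb .....: next=.  (t=1,i=5, bit0=0)
  bits 01001001011100011100010000101010 = 1232192554

1232192554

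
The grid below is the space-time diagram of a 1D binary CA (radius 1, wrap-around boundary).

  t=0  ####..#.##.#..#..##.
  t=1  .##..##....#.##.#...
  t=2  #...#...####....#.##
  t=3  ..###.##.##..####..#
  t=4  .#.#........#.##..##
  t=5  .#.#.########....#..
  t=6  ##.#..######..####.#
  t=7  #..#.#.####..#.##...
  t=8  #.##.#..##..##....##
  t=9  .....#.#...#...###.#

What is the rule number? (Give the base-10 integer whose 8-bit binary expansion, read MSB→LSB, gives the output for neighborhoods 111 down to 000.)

  nb ###: next=#  (t=0,i=1, bit7=1)
  nb ##.: next=.  (t=0,i=3, bit6=0)
  nb #.#: next=.  (t=0,i=7, bit5=0)
  nb #..: next=.  (t=0,i=4, bit4=0)
  nb .##: next=.  (t=0,i=0, bit3=0)
  nb .#.: next=#  (t=0,i=6, bit2=1)
  nb ..#: next=#  (t=0,i=5, bit1=1)
  nb ...: next=#  (t=1,i=8, bit0=1)
  bits 10000111 = 135

135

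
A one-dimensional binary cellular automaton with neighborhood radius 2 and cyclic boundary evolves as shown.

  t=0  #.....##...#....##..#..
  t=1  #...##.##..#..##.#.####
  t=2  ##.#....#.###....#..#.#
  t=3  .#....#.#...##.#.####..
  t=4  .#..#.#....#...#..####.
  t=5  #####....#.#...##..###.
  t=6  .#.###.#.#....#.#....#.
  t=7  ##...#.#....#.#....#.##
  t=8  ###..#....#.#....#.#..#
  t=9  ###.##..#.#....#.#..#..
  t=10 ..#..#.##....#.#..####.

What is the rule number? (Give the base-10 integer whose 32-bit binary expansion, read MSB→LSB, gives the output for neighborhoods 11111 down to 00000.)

1898222138

  ##### -> .   bit 31 = 0  t=1,i=21
  ####. -> #   bit 30 = 1  t=1,i=22
  ###.# -> #   bit 29 = 1  t=2,i=1
  ###.. -> #   bit 28 = 1  t=1,i=0
  ##.## -> .   bit 27 = 0  t=1,i=6
  ##.#. -> .   bit 26 = 0  t=1,i=16
  ##..# -> .   bit 25 = 0  t=0,i=18
  ##... -> #   bit 24 = 1  t=0,i=8
  #.### -> .   bit 23 = 0  t=1,i=19
  #.##. -> .   bit 22 = 0  t=1,i=7
  #.#.# -> #   bit 21 = 1  t=1,i=17
  #.#.. -> .   bit 20 = 0  t=2,i=3
  #..## -> .   bit 19 = 0  t=1,i=13
  #..#. -> #   bit 18 = 1  t=0,i=19
  #...# -> .   bit 17 = 0  t=0,i=9
  #.... -> .   bit 16 = 0  t=0,i=2
  .#### -> #   bit 15 = 1  t=1,i=20
  .###. -> .   bit 14 = 0  t=2,i=0
  .##.# -> .   bit 13 = 0  t=1,i=5
  .##.. -> #   bit 12 = 1  t=0,i=7
  .#.## -> .   bit 11 = 0  t=1,i=18
  .#.#. -> .   bit 10 = 0  t=3,i=7
  .#..# -> #   bit 9 = 1  t=0,i=21
  .#... -> .   bit 8 = 0  t=0,i=1
  ..### -> .   bit 7 = 0  t=4,i=18
  ..##. -> .   bit 6 = 0  t=0,i=6
  ..#.# -> #   bit 5 = 1  t=2,i=8
  ..#.. -> #   bit 4 = 1  t=0,i=0
  ...## -> #   bit 3 = 1  t=0,i=5
  ...#. -> .   bit 2 = 0  t=0,i=10
  ....# -> #   bit 1 = 1  t=0,i=4
  ..... -> .   bit 0 = 0  t=0,i=3
  bits 01110001001001001001001000111010 = 1898222138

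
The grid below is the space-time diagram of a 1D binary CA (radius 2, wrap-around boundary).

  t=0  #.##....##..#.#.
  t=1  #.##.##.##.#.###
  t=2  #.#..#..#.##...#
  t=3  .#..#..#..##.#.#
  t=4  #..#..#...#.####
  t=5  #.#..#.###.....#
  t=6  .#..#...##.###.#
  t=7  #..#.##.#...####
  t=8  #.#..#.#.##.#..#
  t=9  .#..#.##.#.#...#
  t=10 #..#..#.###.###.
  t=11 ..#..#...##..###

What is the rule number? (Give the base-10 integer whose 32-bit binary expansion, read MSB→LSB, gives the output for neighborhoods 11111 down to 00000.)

1952929223

  nb #####: next=.  (t=4,i=14, bit31=0)
  nb ####.: next=#  (t=1,i=15, bit30=1)
  nb ###.#: next=#  (t=1,i=0, bit29=1)
  nb ###..: next=#  (t=4,i=0, bit28=1)
  nb ##.##: next=.  (t=1,i=1, bit27=0)
  nb ##.#.: next=#  (t=1,i=10, bit26=1)
  nb ##..#: next=.  (t=0,i=10, bit25=0)
  nb ##...: next=.  (t=0,i=4, bit24=0)
  nb #.###: next=.  (t=1,i=13, bit23=0)
  nb #.##.: next=#  (t=0,i=2, bit22=1)
  nb #.#.#: next=#  (t=0,i=0, bit21=1)
  nb #.#..: next=.  (t=2,i=2, bit20=0)
  nb #..##: next=.  (t=3,i=9, bit19=0)
  nb #..#.: next=#  (t=0,i=11, bit18=1)
  nb #...#: next=#  (t=2,i=13, bit17=1)
  nb #....: next=#  (t=0,i=5, bit16=1)
  nb .####: next=.  (t=1,i=14, bit15=0)
  nb .###.: next=#  (t=5,i=8, bit14=1)
  nb .##.#: next=.  (t=1,i=3, bit13=0)
  nb .##..: next=#  (t=0,i=3, bit12=1)
  nb .#.##: next=.  (t=0,i=1, bit11=0)
  nb .#.#.: next=#  (t=0,i=13, bit10=1)
  nb .#..#: next=.  (t=2,i=3, bit9=0)
  nb .#...: next=#  (t=4,i=7, bit8=1)
  nb ..###: next=#  (t=7,i=12, bit7=1)
  nb ..##.: next=#  (t=0,i=8, bit6=1)
  nb ..#.#: next=.  (t=0,i=12, bit5=0)
  nb ..#..: next=.  (t=2,i=5, bit4=0)
  nb ...##: next=.  (t=0,i=7, bit3=0)
  nb ...#.: next=#  (t=4,i=9, bit2=1)
  nb ....#: next=#  (t=0,i=6, bit1=1)
  nb .....: next=#  (t=5,i=12, bit0=1)
  bits 01110100011001110101010111000111 = 1952929223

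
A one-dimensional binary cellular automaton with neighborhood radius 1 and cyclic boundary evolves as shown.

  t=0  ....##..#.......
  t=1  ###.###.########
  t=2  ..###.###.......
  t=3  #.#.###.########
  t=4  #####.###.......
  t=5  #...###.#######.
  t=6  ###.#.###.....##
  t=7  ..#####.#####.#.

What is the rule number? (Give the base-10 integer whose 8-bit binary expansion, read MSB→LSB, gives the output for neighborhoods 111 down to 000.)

125

  nb ###: next=.  (t=1,i=0, bit7=0)
  nb ##.: next=#  (t=0,i=5, bit6=1)
  nb #.#: next=#  (t=1,i=3, bit5=1)
  nb #..: next=#  (t=0,i=6, bit4=1)
  nb .##: next=#  (t=0,i=4, bit3=1)
  nb .#.: next=#  (t=0,i=8, bit2=1)
  nb ..#: next=.  (t=0,i=3, bit1=0)
  nb ...: next=#  (t=0,i=0, bit0=1)
  bits 01111101 = 125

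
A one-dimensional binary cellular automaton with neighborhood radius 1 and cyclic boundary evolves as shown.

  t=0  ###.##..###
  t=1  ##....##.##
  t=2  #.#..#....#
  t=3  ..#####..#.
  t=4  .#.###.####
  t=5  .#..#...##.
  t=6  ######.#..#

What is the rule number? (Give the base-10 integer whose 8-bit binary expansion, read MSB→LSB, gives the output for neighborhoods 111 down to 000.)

  ### -> #   bit 7 = 1  t=0,i=0
  ##. -> .   bit 6 = 0  t=0,i=2
  #.# -> .   bit 5 = 0  t=0,i=3
  #.. -> #   bit 4 = 1  t=0,i=6
  .## -> .   bit 3 = 0  t=0,i=4
  .#. -> #   bit 2 = 1  t=2,i=2
  ..# -> #   bit 1 = 1  t=0,i=7
  ... -> .   bit 0 = 0  t=1,i=3
  bits 10010110 = 150

150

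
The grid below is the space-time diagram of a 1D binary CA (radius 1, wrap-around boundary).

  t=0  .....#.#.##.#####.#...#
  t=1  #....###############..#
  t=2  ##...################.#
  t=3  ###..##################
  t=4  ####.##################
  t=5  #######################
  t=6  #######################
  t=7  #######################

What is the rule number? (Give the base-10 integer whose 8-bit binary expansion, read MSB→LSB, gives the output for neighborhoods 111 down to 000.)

252

  ###|#  b7=1 t=0,i=13
  ##.|#  b6=1 t=0,i=10
  #.#|#  b5=1 t=0,i=6
  #..|#  b4=1 t=0,i=0
  .##|#  b3=1 t=0,i=9
  .#.|#  b2=1 t=0,i=5
  ..#|.  b1=0 t=0,i=4
  ...|.  b0=0 t=0,i=1
  bits 11111100 = 252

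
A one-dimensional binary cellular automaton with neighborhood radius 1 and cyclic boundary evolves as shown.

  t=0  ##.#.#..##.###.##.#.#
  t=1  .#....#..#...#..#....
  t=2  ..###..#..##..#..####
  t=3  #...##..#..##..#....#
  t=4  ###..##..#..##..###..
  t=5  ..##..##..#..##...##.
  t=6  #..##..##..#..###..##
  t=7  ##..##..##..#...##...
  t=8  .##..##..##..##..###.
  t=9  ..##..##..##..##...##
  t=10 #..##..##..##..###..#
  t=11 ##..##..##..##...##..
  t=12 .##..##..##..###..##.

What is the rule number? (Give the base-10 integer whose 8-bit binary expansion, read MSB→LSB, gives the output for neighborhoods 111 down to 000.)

81

  ### -> .   bit 7 = 0  t=0,i=0
  ##. -> #   bit 6 = 1  t=0,i=1
  #.# -> .   bit 5 = 0  t=0,i=2
  #.. -> #   bit 4 = 1  t=0,i=6
  .## -> .   bit 3 = 0  t=0,i=8
  .#. -> .   bit 2 = 0  t=0,i=3
  ..# -> .   bit 1 = 0  t=0,i=7
  ... -> #   bit 0 = 1  t=1,i=3
  bits 01010001 = 81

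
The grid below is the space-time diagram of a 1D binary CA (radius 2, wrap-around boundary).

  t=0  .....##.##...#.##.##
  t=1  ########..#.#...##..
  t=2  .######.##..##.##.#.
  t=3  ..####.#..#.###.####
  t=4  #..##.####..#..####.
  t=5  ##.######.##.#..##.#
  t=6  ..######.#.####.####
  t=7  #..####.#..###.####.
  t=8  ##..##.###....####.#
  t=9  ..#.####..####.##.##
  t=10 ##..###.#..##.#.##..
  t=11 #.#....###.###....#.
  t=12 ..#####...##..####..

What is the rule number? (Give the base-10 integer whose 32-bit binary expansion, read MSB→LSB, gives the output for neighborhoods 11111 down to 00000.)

3482690383

  ##### -> #   bit 31 = 1  t=1,i=2
  ####. -> #   bit 30 = 1  t=1,i=6
  ###.# -> .   bit 29 = 0  t=2,i=6
  ###.. -> .   bit 28 = 0  t=1,i=7
  ##.## -> #   bit 27 = 1  t=0,i=7
  ##.#. -> #   bit 26 = 1  t=2,i=17
  ##..# -> #   bit 25 = 1  t=1,i=8
  ##... -> #   bit 24 = 1  t=0,i=0
  #.### -> #   bit 23 = 1  t=3,i=12
  #.##. -> .   bit 22 = 0  t=0,i=8
  #.#.# -> .   bit 21 = 0  t=6,i=9
  #.#.. -> #   bit 20 = 1  t=1,i=12
  #..## -> .   bit 19 = 0  t=1,i=19
  #..#. -> #   bit 18 = 1  t=1,i=9
  #...# -> .   bit 17 = 0  t=0,i=11
  #.... -> #   bit 16 = 1  t=0,i=1
  .#### -> #   bit 15 = 1  t=1,i=1
  .###. -> .   bit 14 = 0  t=3,i=13
  .##.# -> #   bit 13 = 1  t=0,i=6
  .##.. -> .   bit 12 = 0  t=0,i=9
  .#.## -> .   bit 11 = 0  t=0,i=14
  .#.#. -> .   bit 10 = 0  t=1,i=11
  .#..# -> #   bit 9 = 1  t=2,i=19
  .#... -> #   bit 8 = 1  t=1,i=13
  ..### -> .   bit 7 = 0  t=1,i=0
  ..##. -> #   bit 6 = 1  t=0,i=5
  ..#.# -> .   bit 5 = 0  t=0,i=13
  ..#.. -> .   bit 4 = 0  t=4,i=12
  ...## -> #   bit 3 = 1  t=0,i=4
  ...#. -> #   bit 2 = 1  t=0,i=12
  ....# -> #   bit 1 = 1  t=0,i=3
  ..... -> #   bit 0 = 1  t=0,i=2
  bits 11001111100101011010001101001111 = 3482690383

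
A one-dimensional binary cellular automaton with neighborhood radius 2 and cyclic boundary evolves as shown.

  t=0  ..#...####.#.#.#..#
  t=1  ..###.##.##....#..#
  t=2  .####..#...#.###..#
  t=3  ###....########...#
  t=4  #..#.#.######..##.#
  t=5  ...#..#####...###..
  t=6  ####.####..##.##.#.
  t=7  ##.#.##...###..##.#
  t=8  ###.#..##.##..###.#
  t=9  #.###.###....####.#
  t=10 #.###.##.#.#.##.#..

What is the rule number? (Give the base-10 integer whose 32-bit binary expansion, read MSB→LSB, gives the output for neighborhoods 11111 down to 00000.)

2778393079

  [31] ##### => #  t=3,i=9
  [30] ####. => .  t=0,i=8
  [29] ###.# => #  t=0,i=9
  [28] ###.. => .  t=2,i=4
  [27] ##.## => .  t=1,i=5
  [26] ##.#. => #  t=0,i=10
  [25] ##..# => .  t=2,i=5
  [24] ##... => #  t=1,i=11
  [23] #.### => #  t=2,i=1
  [22] #.##. => .  t=1,i=6
  [21] #.#.# => .  t=0,i=11
  [20] #.#.. => #  t=0,i=15
  [19] #..## => #  t=1,i=1
  [18] #..#. => .  t=0,i=1
  [17] #...# => #  t=0,i=4
  [16] #.... => .  t=1,i=12
  [15] .#### => #  t=0,i=7
  [14] .###. => #  t=1,i=3
  [13] .##.# => #  t=1,i=7
  [12] .##.. => .  t=1,i=10
  [11] .#.## => #  t=2,i=0
  [10] .#.#. => .  t=0,i=12
  [9] .#..# => .  t=0,i=0
  [8] .#... => #  t=0,i=3
  [7] ..### => #  t=0,i=6
  [6] ..##. => #  t=4,i=15
  [5] ..#.# => #  t=2,i=11
  [4] ..#.. => #  t=0,i=2
  [3] ...## => .  t=0,i=5
  [2] ...#. => #  t=1,i=14
  [1] ....# => #  t=1,i=13
  [0] ..... => #  t=5,i=0
  bits 10100101100110101110100111110111 = 2778393079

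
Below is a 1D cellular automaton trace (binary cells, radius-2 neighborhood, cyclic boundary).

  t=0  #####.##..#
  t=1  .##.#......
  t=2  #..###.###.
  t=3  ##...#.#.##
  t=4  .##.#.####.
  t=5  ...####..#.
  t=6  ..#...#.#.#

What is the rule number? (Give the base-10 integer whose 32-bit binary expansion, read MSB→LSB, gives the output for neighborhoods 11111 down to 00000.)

3048476429

  ##### -> #   bit 31 = 1  t=0,i=1
  ####. -> .   bit 30 = 0  t=0,i=3
  ###.# -> #   bit 29 = 1  t=0,i=4
  ###.. -> #   bit 28 = 1  t=3,i=1
  ##.## -> .   bit 27 = 0  t=0,i=5
  ##.#. -> #   bit 26 = 1  t=1,i=3
  ##..# -> .   bit 25 = 0  t=0,i=8
  ##... -> #   bit 24 = 1  t=3,i=2
  #.### -> #   bit 23 = 1  t=2,i=7
  #.##. -> .   bit 22 = 0  t=0,i=6
  #.#.# -> #   bit 21 = 1  t=3,i=7
  #.#.. -> #   bit 20 = 1  t=1,i=4
  #..## -> .   bit 19 = 0  t=0,i=9
  #..#. -> #   bit 18 = 1  t=5,i=8
  #...# -> .   bit 17 = 0  t=3,i=3
  #.... -> .   bit 16 = 0  t=1,i=6
  .#### -> .   bit 15 = 0  t=0,i=0
  .###. -> .   bit 14 = 0  t=2,i=4
  .##.# -> .   bit 13 = 0  t=1,i=2
  .##.. -> .   bit 12 = 0  t=0,i=7
  .#.## -> #   bit 11 = 1  t=3,i=8
  .#.#. -> #   bit 10 = 1  t=3,i=6
  .#..# -> #   bit 9 = 1  t=2,i=1
  .#... -> #   bit 8 = 1  t=1,i=5
  ..### -> .   bit 7 = 0  t=0,i=10
  ..##. -> .   bit 6 = 0  t=1,i=1
  ..#.# -> .   bit 5 = 0  t=3,i=5
  ..#.. -> .   bit 4 = 0  t=5,i=9
  ...## -> #   bit 3 = 1  t=1,i=0
  ...#. -> #   bit 2 = 1  t=3,i=4
  ....# -> .   bit 1 = 0  t=1,i=10
  ..... -> #   bit 0 = 1  t=1,i=7
  bits 10110101101101000000111100001101 = 3048476429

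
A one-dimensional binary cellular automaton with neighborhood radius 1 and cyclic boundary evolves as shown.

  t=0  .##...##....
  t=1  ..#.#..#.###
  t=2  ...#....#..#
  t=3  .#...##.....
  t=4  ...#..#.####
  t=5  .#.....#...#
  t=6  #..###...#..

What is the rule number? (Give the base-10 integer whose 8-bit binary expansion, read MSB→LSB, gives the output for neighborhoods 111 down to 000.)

97

  ###|.  b7=0 t=1,i=10
  ##.|#  b6=1 t=0,i=2
  #.#|#  b5=1 t=1,i=3
  #..|.  b4=0 t=0,i=3
  .##|.  b3=0 t=0,i=1
  .#.|.  b2=0 t=1,i=2
  ..#|.  b1=0 t=0,i=0
  ...|#  b0=1 t=0,i=4
  bits 01100001 = 97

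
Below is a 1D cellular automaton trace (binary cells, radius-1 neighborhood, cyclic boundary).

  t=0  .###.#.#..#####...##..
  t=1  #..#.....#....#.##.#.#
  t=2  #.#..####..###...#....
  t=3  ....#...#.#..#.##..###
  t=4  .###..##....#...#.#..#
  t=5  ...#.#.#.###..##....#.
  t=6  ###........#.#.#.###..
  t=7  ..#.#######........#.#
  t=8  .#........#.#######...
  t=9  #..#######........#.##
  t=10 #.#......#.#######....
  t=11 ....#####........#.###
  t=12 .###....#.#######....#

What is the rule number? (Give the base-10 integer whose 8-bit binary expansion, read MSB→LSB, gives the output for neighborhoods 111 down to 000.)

  ###|.  b7=0 t=0,i=2
  ##.|#  b6=1 t=0,i=3
  #.#|.  b5=0 t=0,i=4
  #..|.  b4=0 t=0,i=8
  .##|.  b3=0 t=0,i=1
  .#.|.  b2=0 t=0,i=5
  ..#|#  b1=1 t=0,i=0
  ...|#  b0=1 t=0,i=16
  bits 01000011 = 67

67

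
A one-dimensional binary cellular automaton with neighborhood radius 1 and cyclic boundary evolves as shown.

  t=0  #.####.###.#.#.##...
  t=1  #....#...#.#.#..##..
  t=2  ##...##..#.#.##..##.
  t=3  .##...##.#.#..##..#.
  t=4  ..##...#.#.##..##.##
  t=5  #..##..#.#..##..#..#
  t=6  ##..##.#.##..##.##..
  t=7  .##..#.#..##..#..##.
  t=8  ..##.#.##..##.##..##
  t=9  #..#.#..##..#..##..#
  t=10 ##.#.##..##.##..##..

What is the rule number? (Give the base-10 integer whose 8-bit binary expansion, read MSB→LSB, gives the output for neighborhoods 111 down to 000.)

84

  [7] ### => .  t=0,i=3
  [6] ##. => #  t=0,i=5
  [5] #.# => .  t=0,i=1
  [4] #.. => #  t=0,i=17
  [3] .## => .  t=0,i=2
  [2] .#. => #  t=0,i=0
  [1] ..# => .  t=0,i=19
  [0] ... => .  t=0,i=18
  bits 01010100 = 84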